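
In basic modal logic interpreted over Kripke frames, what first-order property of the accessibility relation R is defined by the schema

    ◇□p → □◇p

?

Convergence

Suppose ◇□p→□◇p is valid. Take Rxy, Rxz and set V(p)={w : Ryw}. Then □p at y so ◇□p at x, so □◇p at x, so ◇p at z, giving w with Rzw and Ryw.
The converse is a direct semantic check.
So the correspondent is convergence.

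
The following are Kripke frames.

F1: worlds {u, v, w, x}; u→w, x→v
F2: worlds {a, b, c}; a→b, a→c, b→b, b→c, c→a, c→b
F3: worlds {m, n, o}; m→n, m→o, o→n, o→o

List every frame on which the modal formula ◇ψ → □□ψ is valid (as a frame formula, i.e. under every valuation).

F1

The schema corresponds to a generalized confluence (Geach) condition: ∀x ∀y ∀z ((xRy ∧ xR²z) → ∃w (y = w ∧ z = w)).
F1: condition met.
F2: fails — aRb, aR²a but b ≠ a.
F3: fails — mRn, mR²o but n ≠ o.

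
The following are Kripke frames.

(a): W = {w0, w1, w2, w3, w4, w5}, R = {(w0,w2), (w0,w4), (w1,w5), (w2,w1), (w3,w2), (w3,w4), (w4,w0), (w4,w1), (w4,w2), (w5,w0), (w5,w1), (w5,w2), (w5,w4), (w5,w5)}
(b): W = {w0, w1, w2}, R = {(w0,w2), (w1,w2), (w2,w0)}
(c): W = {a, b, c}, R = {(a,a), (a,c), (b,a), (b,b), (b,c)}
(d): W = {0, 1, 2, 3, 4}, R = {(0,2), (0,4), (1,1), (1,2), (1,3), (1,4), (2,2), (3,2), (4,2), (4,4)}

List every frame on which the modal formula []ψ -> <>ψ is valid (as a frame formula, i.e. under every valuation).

Frame correspondent (Sahlqvist): forall x exists y Rxy — i.e. seriality.
(a): holds.
(b): holds.
(c): fails — world c has no successor.
(d): holds.

(a), (b), (d)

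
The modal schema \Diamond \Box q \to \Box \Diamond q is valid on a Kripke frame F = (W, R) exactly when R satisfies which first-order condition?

convergence

Suppose ◇□q→□◇q is valid. Take Rxy, Rxz and set V(q)={w : Ryw}. Then □q at y so ◇□q at x, so □◇q at x, so ◇q at z, giving w with Rzw and Ryw.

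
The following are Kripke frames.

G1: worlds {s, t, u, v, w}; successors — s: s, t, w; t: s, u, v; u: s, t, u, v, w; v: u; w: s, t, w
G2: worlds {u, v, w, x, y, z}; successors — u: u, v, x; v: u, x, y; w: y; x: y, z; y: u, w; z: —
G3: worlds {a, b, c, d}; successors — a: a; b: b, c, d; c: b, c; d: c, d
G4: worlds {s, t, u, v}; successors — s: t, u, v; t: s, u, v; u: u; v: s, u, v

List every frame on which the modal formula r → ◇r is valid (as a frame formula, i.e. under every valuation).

G3

This is the axiom for reflexivity; its first-order frame correspondent is ∀x Rxx.
G1: fails — world t does not see itself.
G2: fails — world v does not see itself.
G3: ✓.
G4: fails — world s does not see itself.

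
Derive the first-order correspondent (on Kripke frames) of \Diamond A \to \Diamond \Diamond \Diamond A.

\forall x \forall y (xRy \to \exists w (y = w \wedge x R^3 w))

This is a Sahlqvist (Geach-type) schema ◇^1□^0A → □^0◇^3A.
First-order correspondent: \forall x \forall y (xRy \to \exists w (y = w \wedge x R^3 w)).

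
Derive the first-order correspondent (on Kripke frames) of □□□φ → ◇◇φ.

This is a Sahlqvist (Geach-type) schema ◇^0□^3φ → □^0◇^2φ.
First-order correspondent: ∀x ∃w (xR³w ∧ xR²w).

∀x ∃w (xR³w ∧ xR²w)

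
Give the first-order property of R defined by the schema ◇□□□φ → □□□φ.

This is a Sahlqvist (Geach-type) schema ◇^1□^3φ → □^3◇^0φ.
Minimal-valuation argument: fix x; take any y with xR^1y and any z with xR^3z. Set V(φ) to the set of worlds R-reachable from y in exactly 3 steps. Then □^3φ holds at y, so the antecedent holds at x; validity forces ◇^0φ at z, giving a w with zR^0w and yR^3w.
First-order correspondent: ∀x ∀y ∀z ((xRy ∧ xR³z) → ∃w (yR³w ∧ z = w)).

∀x ∀y ∀z ((xRy ∧ xR³z) → ∃w (yR³w ∧ z = w))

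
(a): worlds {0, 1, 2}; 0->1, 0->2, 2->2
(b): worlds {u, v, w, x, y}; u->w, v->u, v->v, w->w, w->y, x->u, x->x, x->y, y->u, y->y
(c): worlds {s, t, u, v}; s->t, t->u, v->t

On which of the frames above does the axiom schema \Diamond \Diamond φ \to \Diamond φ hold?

(a)

This is the axiom for transitivity; its first-order frame correspondent is \forall x \forall y \forall z (Rxy \wedge Ryz \to Rxz).
(a): condition met.
(b): fails — Ruw and Rwy but not Ruy.
(c): fails — Rvt and Rtu but not Rvu.
Valid on: (a).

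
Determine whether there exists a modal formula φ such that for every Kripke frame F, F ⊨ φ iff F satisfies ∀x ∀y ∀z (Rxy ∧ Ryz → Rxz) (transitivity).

Yes — defined by □r → □□r

Yes: it is transitivity, defined by the 4 schema □r → □□r.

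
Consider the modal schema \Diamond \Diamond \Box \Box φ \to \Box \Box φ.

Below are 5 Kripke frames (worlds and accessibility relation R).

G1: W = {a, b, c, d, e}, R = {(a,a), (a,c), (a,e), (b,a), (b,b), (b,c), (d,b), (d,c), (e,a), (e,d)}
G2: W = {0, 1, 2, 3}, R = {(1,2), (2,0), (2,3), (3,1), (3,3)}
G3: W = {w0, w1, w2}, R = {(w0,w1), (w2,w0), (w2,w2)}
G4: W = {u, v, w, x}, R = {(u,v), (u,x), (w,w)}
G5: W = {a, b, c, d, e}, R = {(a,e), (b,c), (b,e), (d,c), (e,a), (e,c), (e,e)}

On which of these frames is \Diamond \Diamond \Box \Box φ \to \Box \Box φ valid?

Frame correspondent (Sahlqvist): \forall x \forall y \forall z ((x R^2 y \wedge x R^2 z) \to \exists w (y R^2 w \wedge z = w)) — i.e. a generalized confluence (Geach) condition.
G1: fails — aR²c, aR²a but no w with cR²w and a=w.
G2: fails — 1R²0, 1R²0 but no w with 0R²w and 0=w.
G3: fails — w2R²w0, w2R²w0 but no w with w0R²w and w0=w.
G4: holds.
G5: fails — aR²c, aR²a but no w with cR²w and a=w.
Valid on: G4.

G4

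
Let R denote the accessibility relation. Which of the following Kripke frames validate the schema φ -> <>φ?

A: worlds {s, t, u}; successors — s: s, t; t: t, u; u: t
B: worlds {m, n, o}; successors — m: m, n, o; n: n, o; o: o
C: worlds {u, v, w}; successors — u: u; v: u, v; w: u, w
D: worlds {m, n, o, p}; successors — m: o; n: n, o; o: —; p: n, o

This is the axiom for reflexivity; its first-order frame correspondent is forall x Rxx.
A: fails — world u does not see itself.
B: ✓.
C: ✓.
D: fails — world m does not see itself.

B, C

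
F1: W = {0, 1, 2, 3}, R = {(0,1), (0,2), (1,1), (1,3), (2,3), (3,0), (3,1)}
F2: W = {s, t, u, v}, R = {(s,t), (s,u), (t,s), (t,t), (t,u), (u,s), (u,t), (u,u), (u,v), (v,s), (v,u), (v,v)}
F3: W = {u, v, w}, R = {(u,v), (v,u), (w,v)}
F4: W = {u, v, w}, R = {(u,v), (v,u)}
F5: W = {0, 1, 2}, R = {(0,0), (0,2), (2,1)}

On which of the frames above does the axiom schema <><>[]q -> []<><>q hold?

Frame correspondent (Sahlqvist): forall x forall y forall z ((x R^2 y & xRz) -> exists w (yRw & z R^2 w)) — i.e. a generalized confluence (Geach) condition.
F1: ✓.
F2: ✓.
F3: ✓.
F4: ✓.
F5: fails — 0R²0, 0R2 but no w with 0Rw and 2R²w.
Valid on: F1, F2, F3, F4.

F1, F2, F3, F4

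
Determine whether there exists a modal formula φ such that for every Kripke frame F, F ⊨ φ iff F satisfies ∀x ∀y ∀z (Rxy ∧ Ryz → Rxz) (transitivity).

This is a Sahlqvist condition; the 4 axiom □q → □□q defines it.
Suppose □q→□□q is valid. Take Rxy, Ryz and set V(q)={w : Rxw}. Then □q at x, so □□q at x, so □q at y, so q at z, i.e. Rxz.

Yes, by □q → □□q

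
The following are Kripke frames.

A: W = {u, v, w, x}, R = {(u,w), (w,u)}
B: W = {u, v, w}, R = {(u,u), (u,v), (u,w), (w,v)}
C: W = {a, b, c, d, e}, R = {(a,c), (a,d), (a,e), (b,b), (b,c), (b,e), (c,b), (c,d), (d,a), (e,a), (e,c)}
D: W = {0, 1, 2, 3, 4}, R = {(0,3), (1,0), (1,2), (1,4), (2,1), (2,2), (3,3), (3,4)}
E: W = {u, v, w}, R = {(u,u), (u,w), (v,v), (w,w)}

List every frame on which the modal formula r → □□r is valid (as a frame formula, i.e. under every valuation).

A

Frame correspondent (Sahlqvist): ∀x ∀z (xR²z → ∃w (x = w ∧ z = w)) — i.e. a generalized confluence (Geach) condition.
A: condition met.
B: fails — uR²v but u ≠ v.
C: fails — aR²b but a ≠ b.
D: fails — 0R²3 but 0 ≠ 3.
E: fails — uR²w but u ≠ w.
Valid on: A.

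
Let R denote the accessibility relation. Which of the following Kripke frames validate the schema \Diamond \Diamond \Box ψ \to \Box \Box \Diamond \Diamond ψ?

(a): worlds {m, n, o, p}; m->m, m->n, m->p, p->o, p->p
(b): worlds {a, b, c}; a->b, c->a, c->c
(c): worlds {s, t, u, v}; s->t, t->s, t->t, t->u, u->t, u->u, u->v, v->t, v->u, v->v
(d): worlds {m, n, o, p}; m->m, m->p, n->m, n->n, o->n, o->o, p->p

This is the axiom for a generalized confluence (Geach) condition; its first-order frame correspondent is \forall x \forall y \forall z ((x R^2 y \wedge x R^2 z) \to \exists w (yRw \wedge z R^2 w)).
(a): fails — mR²m, mR²n but no w with mRw and nR²w.
(b): fails — cR²a, cR²a but no w with aRw and aR²w.
(c): condition met.
(d): fails — nR²n, nR²p but no w with nRw and pR²w.
Valid on: (c).

(c)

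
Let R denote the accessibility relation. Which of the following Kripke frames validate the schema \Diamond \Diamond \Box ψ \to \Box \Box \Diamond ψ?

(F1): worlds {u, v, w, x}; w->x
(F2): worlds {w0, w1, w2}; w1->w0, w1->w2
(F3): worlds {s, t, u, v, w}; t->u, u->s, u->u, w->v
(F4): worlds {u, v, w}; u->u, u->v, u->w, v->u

(F1), (F2)

This is the axiom for a generalized confluence (Geach) condition; its first-order frame correspondent is \forall x \forall y \forall z ((x R^2 y \wedge x R^2 z) \to \exists w (yRw \wedge zRw)).
(F1): ✓.
(F2): ✓.
(F3): fails — tR²s, tR²s but no w* with sRw* and sRw*.
(F4): fails — uR²u, uR²w but no t with uRt and wRt.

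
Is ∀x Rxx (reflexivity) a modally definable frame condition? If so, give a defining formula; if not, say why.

This is a Sahlqvist condition; the T axiom □r → r defines it.
Suppose □r→r is valid. At any x set V(r)={w : Rxw}. Then □r holds at x, so r holds at x, i.e. Rxx.

Yes, by □r → r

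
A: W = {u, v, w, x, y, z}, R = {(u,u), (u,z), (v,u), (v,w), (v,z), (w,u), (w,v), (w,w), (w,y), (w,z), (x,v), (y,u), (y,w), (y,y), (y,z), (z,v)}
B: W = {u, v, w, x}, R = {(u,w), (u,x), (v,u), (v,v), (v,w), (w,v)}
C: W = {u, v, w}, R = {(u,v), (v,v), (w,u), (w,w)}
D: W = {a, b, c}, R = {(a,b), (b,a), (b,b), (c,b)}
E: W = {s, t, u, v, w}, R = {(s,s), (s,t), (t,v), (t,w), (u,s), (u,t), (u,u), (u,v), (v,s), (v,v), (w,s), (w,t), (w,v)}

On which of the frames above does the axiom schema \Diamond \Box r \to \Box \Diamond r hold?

D

The schema corresponds to convergence: \forall x \forall y \forall z (Rxy \wedge Rxz \to \exists w (Ryw \wedge Rzw)).
A: fails — Ruz and Ruu but z and u have no common successor.
B: fails — Ruw and Rux but w and x have no common successor.
C: fails — Rwu and Rww but u and w have no common successor.
D: satisfies the condition.
E: fails — Rss and Rst but s and t have no common successor.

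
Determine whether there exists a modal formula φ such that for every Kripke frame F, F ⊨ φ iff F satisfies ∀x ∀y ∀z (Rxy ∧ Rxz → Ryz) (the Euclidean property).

This is a Sahlqvist condition; the 5 axiom ◇p → □◇p defines it.
Suppose ◇p→□◇p is valid. Take Rxy, Rxz and set V(p)={y}. Then ◇p at x, so □◇p at x, so ◇p at z, so some w with Rzw has p; w=y, i.e. Rzy. By symmetry of the argument, Ryz.

Yes — defined by ◇p → □◇p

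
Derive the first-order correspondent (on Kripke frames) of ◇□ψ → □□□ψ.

∀x ∀y ∀z ((xRy ∧ xR³z) → ∃w (yRw ∧ z = w))

This is a Sahlqvist (Geach-type) schema ◇^1□^1ψ → □^3◇^0ψ.
First-order correspondent: ∀x ∀y ∀z ((xRy ∧ xR³z) → ∃w (yRw ∧ z = w)).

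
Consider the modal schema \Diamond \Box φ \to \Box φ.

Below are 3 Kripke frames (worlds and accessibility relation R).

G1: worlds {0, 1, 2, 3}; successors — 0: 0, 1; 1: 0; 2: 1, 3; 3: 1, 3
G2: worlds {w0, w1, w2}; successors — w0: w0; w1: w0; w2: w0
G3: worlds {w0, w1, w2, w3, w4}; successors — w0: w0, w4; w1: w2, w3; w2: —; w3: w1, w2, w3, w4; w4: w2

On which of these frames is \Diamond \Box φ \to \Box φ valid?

Frame correspondent (Sahlqvist): \forall x \forall y \forall z (Rxy \wedge Rxz \to Ryz) — i.e. the Euclidean property.
G1: fails — R01 and R01 but not R11.
G2: holds.
G3: fails — Rw0w4 and Rw0w4 but not Rw4w4.
Valid on: G2.

G2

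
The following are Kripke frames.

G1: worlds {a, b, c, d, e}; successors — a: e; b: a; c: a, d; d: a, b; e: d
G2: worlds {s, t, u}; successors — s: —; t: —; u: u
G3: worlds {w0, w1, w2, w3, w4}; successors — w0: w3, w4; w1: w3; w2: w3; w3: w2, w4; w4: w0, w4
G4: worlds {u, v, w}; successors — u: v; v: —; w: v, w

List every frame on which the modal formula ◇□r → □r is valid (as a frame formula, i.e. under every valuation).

G2

Frame correspondent (Sahlqvist): ∀x ∀y ∀z (Rxy ∧ Rxz → Ryz) — i.e. the Euclidean property.
G1: fails — Rae and Rae but not Ree.
G2: satisfies the condition.
G3: fails — Rw0w4 and Rw0w3 but not Rw4w3.
G4: fails — Ruv and Ruv but not Rvv.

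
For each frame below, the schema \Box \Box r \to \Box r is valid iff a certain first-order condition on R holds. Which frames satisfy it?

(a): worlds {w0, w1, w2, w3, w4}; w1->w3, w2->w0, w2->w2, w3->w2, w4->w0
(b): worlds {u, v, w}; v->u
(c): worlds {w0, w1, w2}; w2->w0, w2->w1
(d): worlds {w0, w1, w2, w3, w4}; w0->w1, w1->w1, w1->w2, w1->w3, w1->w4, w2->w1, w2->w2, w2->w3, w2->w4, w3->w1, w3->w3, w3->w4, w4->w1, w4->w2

Frame correspondent (Sahlqvist): \forall x \forall y (Rxy \to \exists z (Rxz \wedge Rzy)) — i.e. density.
(a): fails — Rw1w3 but no z with Rw1z and Rzw3.
(b): fails — Rvu but no z with Rvz and Rzu.
(c): fails — Rw2w0 but no z with Rw2z and Rzw0.
(d): satisfies the condition.
Valid on: (d).

(d)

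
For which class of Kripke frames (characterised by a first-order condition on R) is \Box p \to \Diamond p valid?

seriality

Suppose □p→◇p is valid. At any x set V(p)=W. Then □p at x, so ◇p at x, so x has a successor.
The converse is a direct semantic check.
Frame condition: \forall x \exists y Rxy.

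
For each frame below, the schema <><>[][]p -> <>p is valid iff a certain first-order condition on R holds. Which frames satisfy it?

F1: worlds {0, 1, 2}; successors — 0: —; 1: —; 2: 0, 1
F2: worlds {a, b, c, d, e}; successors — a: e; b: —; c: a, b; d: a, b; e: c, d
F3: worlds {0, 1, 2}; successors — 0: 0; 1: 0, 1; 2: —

F1, F3

The schema corresponds to a generalized confluence (Geach) condition: forall x forall y (x R^2 y -> exists w (y R^2 w & xRw)).
F1: condition met.
F2: fails — eR²b but no w with bR²w and eRw.
F3: condition met.
Valid on: F1, F3.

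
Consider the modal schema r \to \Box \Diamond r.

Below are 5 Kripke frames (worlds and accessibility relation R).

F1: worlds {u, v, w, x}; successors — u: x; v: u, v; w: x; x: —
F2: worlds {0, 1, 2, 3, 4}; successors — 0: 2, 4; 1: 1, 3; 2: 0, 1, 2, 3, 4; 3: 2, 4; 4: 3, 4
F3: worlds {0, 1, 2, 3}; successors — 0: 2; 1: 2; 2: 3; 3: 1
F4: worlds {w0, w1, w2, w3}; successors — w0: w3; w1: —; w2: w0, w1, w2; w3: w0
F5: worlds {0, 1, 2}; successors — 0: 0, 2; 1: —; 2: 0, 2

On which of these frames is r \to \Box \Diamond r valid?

The schema corresponds to symmetry: \forall x \forall y (Rxy \to Ryx).
F1: fails — Rvu but not Ruv.
F2: fails — R04 but not R40.
F3: fails — R12 but not R21.
F4: fails — Rw2w1 but not Rw1w2.
F5: holds.
Valid on: F5.

F5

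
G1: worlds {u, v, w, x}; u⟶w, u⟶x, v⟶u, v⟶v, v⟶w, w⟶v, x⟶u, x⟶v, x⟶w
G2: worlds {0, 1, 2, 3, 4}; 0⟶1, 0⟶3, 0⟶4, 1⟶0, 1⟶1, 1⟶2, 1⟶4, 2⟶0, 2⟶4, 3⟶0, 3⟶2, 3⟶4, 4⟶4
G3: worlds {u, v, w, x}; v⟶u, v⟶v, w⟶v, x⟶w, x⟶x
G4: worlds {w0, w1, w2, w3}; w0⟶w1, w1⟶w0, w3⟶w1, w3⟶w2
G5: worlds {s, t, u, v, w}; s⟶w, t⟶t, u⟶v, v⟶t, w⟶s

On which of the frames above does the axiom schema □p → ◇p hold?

The schema corresponds to seriality: ∀x ∃y Rxy.
G1: satisfies the condition.
G2: satisfies the condition.
G3: fails — world u has no successor.
G4: fails — world w2 has no successor.
G5: satisfies the condition.

G1, G2, G5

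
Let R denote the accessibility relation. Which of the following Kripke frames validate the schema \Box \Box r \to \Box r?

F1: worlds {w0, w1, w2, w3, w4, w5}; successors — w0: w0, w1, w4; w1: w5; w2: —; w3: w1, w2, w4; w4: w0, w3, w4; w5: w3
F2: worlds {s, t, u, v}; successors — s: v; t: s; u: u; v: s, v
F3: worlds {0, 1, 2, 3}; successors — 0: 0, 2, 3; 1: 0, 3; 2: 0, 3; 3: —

F3

This is the axiom for density; its first-order frame correspondent is \forall x \forall y (Rxy \to \exists z (Rxz \wedge Rzy)).
F1: fails — Rw1w5 but no z with Rw1z and Rzw5.
F2: fails — Rts but no z with Rtz and Rzs.
F3: holds.
Valid on: F3.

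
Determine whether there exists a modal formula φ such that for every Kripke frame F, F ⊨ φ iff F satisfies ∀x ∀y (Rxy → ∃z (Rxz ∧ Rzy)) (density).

Definable; □□q → □q defines it

The condition is density. A defining modal formula is □□q → □q.
Suppose □□q→□q is valid. Take Rxy and set V(q)={w : xR²w}. Then □□q at x, so □q at x, so q at y, i.e. ∃z(Rxz∧Rzy).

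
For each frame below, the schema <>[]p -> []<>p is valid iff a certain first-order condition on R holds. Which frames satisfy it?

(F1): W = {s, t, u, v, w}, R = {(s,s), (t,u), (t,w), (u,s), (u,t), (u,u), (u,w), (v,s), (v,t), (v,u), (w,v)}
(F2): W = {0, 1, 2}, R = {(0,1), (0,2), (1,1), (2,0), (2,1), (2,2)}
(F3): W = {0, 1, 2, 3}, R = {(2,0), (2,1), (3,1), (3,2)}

The schema corresponds to convergence: forall x forall y forall z (Rxy & Rxz -> exists w (Ryw & Rzw)).
(F1): fails — Rtw and Rtu but w and u have no common successor.
(F2): satisfies the condition.
(F3): fails — R20 and R20 but 0 and 0 have no common successor.
Valid on: (F2).

(F2)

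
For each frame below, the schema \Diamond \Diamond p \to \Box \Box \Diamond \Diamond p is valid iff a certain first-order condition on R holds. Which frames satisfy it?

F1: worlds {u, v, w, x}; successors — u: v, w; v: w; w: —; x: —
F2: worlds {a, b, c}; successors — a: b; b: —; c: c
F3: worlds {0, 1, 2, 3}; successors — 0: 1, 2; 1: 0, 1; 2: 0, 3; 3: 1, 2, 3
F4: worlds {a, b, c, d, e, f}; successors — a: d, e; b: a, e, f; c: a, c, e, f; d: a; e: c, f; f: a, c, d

F2

Frame correspondent (Sahlqvist): \forall x \forall y \forall z ((x R^2 y \wedge x R^2 z) \to \exists w (y = w \wedge z R^2 w)) — i.e. a generalized confluence (Geach) condition.
F1: fails — uR²w, uR²w but no t with w=t and wR²t.
F2: holds.
F3: fails — 0R²3, 0R²1 but no w with 3=w and 1R²w.
F4: fails — bR²a, bR²d but no w with a=w and dR²w.
Valid on: F2.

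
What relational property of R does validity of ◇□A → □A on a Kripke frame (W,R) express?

This is frame-equivalent to ◇A → □◇A (substitute ¬A for A and contrapose).
Suppose ◇A→□◇A is valid. Take Rxy, Rxz and set V(A)={y}. Then ◇A at x, so □◇A at x, so ◇A at z, so some w with Rzw has A; w=y, i.e. Rzy. By symmetry of the argument, Ryz.
Conversely, on a frame with the Euclidean property the schema holds at every world under every valuation.
So the correspondent is the Euclidean property.

The Euclidean property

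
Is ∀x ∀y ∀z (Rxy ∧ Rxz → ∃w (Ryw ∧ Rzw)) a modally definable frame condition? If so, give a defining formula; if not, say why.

This is a Sahlqvist condition; the .2 axiom ◇□q → □◇q defines it.
Suppose ◇□q→□◇q is valid. Take Rxy, Rxz and set V(q)={w : Ryw}. Then □q at y so ◇□q at x, so □◇q at x, so ◇q at z, giving w with Rzw and Ryw.

Yes, by ◇□q → □◇q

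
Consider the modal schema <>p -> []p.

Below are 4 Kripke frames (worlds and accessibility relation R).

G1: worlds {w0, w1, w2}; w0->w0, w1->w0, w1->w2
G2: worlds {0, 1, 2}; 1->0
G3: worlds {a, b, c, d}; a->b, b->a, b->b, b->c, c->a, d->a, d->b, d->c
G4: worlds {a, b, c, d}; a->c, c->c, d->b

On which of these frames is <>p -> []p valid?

G2, G4

This is the axiom for partial functionality; its first-order frame correspondent is forall x forall y forall z (Rxy & Rxz -> y = z).
G1: fails — w1 sees both w0 and w2.
G2: holds.
G3: fails — b sees both a and b.
G4: holds.
Valid on: G2, G4.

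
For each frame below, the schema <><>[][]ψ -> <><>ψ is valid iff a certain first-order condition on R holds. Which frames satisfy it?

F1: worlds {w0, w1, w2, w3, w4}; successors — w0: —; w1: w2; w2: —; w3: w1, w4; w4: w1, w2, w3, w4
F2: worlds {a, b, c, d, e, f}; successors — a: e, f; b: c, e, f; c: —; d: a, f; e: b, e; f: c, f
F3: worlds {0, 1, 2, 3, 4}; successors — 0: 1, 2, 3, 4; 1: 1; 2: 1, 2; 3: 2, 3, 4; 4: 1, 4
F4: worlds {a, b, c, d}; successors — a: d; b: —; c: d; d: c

This is the axiom for a generalized confluence (Geach) condition; its first-order frame correspondent is forall x forall y (x R^2 y -> exists w (y R^2 w & x R^2 w)).
F1: fails — w3R²w1 but no w with w1R²w and w3R²w.
F2: fails — aR²c but no w with cR²w and aR²w.
F3: holds.
F4: holds.
Valid on: F3, F4.

F3, F4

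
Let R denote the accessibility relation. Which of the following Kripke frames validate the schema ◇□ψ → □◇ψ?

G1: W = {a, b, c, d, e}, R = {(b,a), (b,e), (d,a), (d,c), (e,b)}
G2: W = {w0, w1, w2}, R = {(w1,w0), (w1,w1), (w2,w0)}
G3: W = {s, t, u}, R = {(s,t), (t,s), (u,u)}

The schema corresponds to convergence: ∀x ∀y ∀z (Rxy ∧ Rxz → ∃w (Ryw ∧ Rzw)).
G1: fails — Rba and Rba but a and a have no common successor.
G2: fails — Rw1w1 and Rw1w0 but w1 and w0 have no common successor.
G3: holds.

G3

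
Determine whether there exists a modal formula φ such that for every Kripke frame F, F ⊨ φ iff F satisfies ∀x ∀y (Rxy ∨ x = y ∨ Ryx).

Not modally definable

If a class were modally definable it would be closed under disjoint unions (Goldblatt–Thomason).
Take 4 disjoint single-world reflexive frames: each is trivially connected, but their disjoint union has 4 worlds with no edge between distinct components, so it is not connected.
So no modal formula (or set of formulas) defines exactly the connected frames.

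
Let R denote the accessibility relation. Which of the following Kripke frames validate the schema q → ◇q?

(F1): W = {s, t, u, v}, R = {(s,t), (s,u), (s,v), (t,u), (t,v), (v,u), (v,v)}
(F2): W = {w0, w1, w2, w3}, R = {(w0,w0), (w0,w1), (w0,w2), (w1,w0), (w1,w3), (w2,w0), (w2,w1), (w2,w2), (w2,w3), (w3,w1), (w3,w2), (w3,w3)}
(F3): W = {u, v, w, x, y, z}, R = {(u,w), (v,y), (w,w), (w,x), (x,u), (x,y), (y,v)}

This is the axiom for reflexivity; its first-order frame correspondent is ∀x Rxx.
(F1): fails — world s does not see itself.
(F2): fails — world w1 does not see itself.
(F3): fails — world u does not see itself.
Valid on no frame.

none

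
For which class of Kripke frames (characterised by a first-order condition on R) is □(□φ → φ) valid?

shift-reflexivity: ∀x ∀y (Rxy → Ryy)

This schema is the T□ axiom.
It corresponds to shift-reflexivity: ∀x ∀y (Rxy → Ryy).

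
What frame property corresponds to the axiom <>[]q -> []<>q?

Suppose ◇□q→□◇q is valid. Take Rxy, Rxz and set V(q)={w : Ryw}. Then □q at y so ◇□q at x, so □◇q at x, so ◇q at z, giving w with Rzw and Ryw.
Conversely, any frame satisfying forall x forall y forall z (Rxy & Rxz -> exists w (Ryw & Rzw)) validates the schema.
So the correspondent is convergence.

convergence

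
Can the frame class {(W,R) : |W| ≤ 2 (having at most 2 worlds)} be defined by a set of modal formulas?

If a class were modally definable it would be closed under disjoint unions (Goldblatt–Thomason).
Any modal formula valid on each of 3 disjoint one-world frames is valid on their disjoint union (validity is preserved under disjoint unions). Each one-world frame has |W|=1≤2, but the union has |W|=3.
So no modal formula (or set of formulas) defines exactly the |W|≤2 frames.

No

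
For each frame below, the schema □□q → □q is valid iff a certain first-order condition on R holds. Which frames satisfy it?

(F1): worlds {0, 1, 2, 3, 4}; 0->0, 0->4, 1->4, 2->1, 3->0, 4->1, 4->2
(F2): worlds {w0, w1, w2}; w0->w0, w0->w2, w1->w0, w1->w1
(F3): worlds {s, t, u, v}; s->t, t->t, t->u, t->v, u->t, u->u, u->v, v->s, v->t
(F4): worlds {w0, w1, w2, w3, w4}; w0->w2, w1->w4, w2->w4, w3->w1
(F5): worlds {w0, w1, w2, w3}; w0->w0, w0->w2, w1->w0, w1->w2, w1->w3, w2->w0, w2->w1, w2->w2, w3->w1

(F2)

The schema corresponds to density: ∀x ∀y (Rxy → ∃z (Rxz ∧ Rzy)).
(F1): fails — R14 but no z with R1z and Rz4.
(F2): holds.
(F3): fails — Rvs but no z with Rvz and Rzs.
(F4): fails — Rw2w4 but no z with Rw2z and Rzw4.
(F5): fails — Rw3w1 but no z with Rw3z and Rzw1.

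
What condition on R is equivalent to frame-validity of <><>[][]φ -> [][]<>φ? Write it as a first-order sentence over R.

forall x forall y forall z ((x R^2 y & x R^2 z) -> exists w (y R^2 w & zRw))

This is a Sahlqvist (Geach-type) schema ◇^2□^2φ → □^2◇^1φ.
Minimal-valuation argument: fix x; take any y with xR^2y and any z with xR^2z. Set V(φ) to the set of worlds R-reachable from y in exactly 2 steps. Then □^2φ holds at y, so the antecedent holds at x; validity forces ◇^1φ at z, giving a w with zR^1w and yR^2w.
First-order correspondent: forall x forall y forall z ((x R^2 y & x R^2 z) -> exists w (y R^2 w & zRw)).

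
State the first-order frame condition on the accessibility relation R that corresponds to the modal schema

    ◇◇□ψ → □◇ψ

∀x ∀y ∀z ((xR²y ∧ xRz) → ∃w (yRw ∧ zRw))

This is a Sahlqvist (Geach-type) schema ◇^2□^1ψ → □^1◇^1ψ.
Minimal-valuation argument: fix x; take any y with xR^2y and any z with xR^1z. Set V(ψ) to the set of worlds R-reachable from y in exactly 1 step. Then □^1ψ holds at y, so the antecedent holds at x; validity forces ◇^1ψ at z, giving a w with zR^1w and yR^1w.
First-order correspondent: ∀x ∀y ∀z ((xR²y ∧ xRz) → ∃w (yRw ∧ zRw)).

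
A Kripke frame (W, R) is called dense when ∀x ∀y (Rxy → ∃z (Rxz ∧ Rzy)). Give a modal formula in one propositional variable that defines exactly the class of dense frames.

This is density; the standard corresponding axiom is C4: □□s → □s.
Suppose □□s→□s is valid. Take Rxy and set V(s)={w : xR²w}. Then □□s at x, so □s at x, so s at y, i.e. ∃z(Rxz∧Rzy).

□□s → □s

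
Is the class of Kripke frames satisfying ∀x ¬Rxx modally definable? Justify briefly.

Not modally definable

Any modally definable frame class is closed under surjective bounded morphisms.
The 4-cycle (worlds w0,w1,w2,w3 with w0→w1→w2→w3→w0) is irreflexive, and the map sending every world to a single reflexive point • is a surjective bounded morphism (forth: every edge maps to (•,•); back: every world has a successor). So any modal formula valid on the 4-cycle is also valid on the reflexive point, which is not irreflexive.
So the class is not modally definable.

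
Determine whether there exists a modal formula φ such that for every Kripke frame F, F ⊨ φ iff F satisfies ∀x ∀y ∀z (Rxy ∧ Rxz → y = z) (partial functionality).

Yes: it is partial functionality, defined by the CD schema ◇p → □p.
Suppose ◇p→□p is valid. Take Rxy, Rxz and set V(p)={y}. Then ◇p at x, so □p at x, so p at z, i.e. z=y.

Definable; ◇p → □p defines it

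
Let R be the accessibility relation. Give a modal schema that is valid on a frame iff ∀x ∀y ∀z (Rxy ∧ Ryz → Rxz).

This is transitivity; the standard corresponding axiom is 4: □r → □□r.
Suppose □r→□□r is valid. Take Rxy, Ryz and set V(r)={w : Rxw}. Then □r at x, so □□r at x, so □r at y, so r at z, i.e. Rxz.

□r → □□r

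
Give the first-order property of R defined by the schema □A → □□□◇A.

This is a Sahlqvist (Geach-type) schema ◇^0□^1A → □^3◇^1A.
First-order correspondent: ∀x ∀z (xR³z → ∃w (xRw ∧ zRw)).

∀x ∀z (xR³z → ∃w (xRw ∧ zRw))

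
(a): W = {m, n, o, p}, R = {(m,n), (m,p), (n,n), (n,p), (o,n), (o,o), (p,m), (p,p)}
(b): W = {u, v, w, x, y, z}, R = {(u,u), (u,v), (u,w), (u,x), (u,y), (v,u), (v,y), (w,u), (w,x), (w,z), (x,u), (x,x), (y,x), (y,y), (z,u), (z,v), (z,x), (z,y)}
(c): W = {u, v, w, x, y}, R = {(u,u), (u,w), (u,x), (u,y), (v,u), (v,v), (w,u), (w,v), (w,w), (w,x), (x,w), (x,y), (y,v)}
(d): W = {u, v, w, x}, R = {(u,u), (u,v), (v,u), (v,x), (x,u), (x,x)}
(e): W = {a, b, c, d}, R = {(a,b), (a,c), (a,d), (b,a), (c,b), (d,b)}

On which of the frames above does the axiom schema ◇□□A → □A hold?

This is the axiom for a generalized confluence (Geach) condition; its first-order frame correspondent is ∀x ∀y ∀z ((xRy ∧ xRz) → ∃w (yR²w ∧ z = w)).
(a): fails — oRn, oRo but no w with nR²w and o=w.
(b): fails — uRy, uRv but no t with yR²t and v=t.
(c): fails — uRx, uRy but no t with xR²t and y=t.
(d): satisfies the condition.
(e): fails — aRc, aRb but no w with cR²w and b=w.
Valid on: (d).

(d)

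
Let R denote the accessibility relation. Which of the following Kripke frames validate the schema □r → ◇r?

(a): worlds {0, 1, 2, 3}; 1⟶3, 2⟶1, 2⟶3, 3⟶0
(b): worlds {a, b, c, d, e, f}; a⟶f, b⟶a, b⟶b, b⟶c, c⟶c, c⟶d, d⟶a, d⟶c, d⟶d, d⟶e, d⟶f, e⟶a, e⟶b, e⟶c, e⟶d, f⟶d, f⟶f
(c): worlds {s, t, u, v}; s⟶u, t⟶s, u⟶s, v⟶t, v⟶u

This is the axiom for seriality; its first-order frame correspondent is ∀x ∃y Rxy.
(a): fails — world 0 has no successor.
(b): condition met.
(c): condition met.

(b), (c)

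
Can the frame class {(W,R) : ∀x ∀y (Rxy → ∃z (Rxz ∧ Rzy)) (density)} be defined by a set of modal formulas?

Definable; □□p → □p defines it

Yes: it is density, defined by the C4 schema □□p → □p.
Suppose □□p→□p is valid. Take Rxy and set V(p)={w : xR²w}. Then □□p at x, so □p at x, so p at y, i.e. ∃z(Rxz∧Rzy).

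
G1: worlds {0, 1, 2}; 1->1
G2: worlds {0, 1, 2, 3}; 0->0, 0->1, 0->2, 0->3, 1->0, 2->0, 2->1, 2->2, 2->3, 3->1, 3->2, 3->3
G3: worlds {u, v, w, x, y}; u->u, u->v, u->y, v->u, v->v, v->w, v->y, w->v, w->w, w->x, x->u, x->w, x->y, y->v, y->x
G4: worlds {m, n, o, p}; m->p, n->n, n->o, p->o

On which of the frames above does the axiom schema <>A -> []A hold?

G1

Frame correspondent (Sahlqvist): forall x forall y forall z (Rxy & Rxz -> y = z) — i.e. partial functionality.
G1: ✓.
G2: fails — 0 sees both 0 and 1.
G3: fails — u sees both u and v.
G4: fails — n sees both n and o.
Valid on: G1.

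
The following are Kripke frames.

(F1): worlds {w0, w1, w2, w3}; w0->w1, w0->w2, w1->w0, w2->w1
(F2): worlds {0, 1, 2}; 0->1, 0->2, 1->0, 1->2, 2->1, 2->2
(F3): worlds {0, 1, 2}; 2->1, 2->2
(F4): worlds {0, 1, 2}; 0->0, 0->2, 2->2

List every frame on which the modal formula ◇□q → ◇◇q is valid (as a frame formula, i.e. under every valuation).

(F1), (F2), (F4)

This is the axiom for a generalized confluence (Geach) condition; its first-order frame correspondent is ∀x ∀y (xRy → ∃w (yRw ∧ xR²w)).
(F1): satisfies the condition.
(F2): satisfies the condition.
(F3): fails — 2R1 but no w with 1Rw and 2R²w.
(F4): satisfies the condition.
Valid on: (F1), (F2), (F4).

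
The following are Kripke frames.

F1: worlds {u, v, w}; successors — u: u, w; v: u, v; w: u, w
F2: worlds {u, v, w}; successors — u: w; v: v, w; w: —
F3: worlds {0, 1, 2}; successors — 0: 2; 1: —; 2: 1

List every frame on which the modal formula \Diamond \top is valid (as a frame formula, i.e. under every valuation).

The schema corresponds to seriality: \forall x \exists y Rxy.
F1: condition met.
F2: fails — world w has no successor.
F3: fails — world 1 has no successor.
Valid on: F1.

F1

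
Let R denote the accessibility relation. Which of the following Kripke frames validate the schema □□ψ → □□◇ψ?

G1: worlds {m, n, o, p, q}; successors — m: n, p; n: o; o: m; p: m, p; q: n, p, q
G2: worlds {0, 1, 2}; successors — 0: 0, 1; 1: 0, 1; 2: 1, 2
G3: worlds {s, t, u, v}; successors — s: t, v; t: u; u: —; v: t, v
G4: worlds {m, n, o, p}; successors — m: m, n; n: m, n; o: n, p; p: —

G2, G4

The schema corresponds to a generalized confluence (Geach) condition: ∀x ∀z (xR²z → ∃w (xR²w ∧ zRw)).
G1: fails — nR²m but no w with nR²w and mRw.
G2: holds.
G3: fails — sR²u but no w with sR²w and uRw.
G4: holds.
Valid on: G2, G4.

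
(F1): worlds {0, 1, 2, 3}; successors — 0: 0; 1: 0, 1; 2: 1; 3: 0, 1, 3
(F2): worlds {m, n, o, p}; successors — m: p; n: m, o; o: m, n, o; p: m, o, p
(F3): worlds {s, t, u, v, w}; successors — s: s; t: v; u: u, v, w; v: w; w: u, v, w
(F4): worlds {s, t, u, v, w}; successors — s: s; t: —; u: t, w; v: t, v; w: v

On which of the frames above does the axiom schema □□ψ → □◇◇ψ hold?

Frame correspondent (Sahlqvist): ∀x ∀z (xRz → ∃w (xR²w ∧ zR²w)) — i.e. a generalized confluence (Geach) condition.
(F1): holds.
(F2): holds.
(F3): holds.
(F4): fails — uRt but no w* with uR²w* and tR²w*.
Valid on: (F1), (F2), (F3).

(F1), (F2), (F3)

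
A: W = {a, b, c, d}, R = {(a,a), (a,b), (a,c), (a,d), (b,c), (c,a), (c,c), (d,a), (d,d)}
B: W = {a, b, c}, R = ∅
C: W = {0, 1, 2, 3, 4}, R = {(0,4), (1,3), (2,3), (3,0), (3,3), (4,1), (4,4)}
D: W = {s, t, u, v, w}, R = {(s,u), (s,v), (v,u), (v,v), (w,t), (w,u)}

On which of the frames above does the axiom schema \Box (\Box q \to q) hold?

B

Frame correspondent (Sahlqvist): \forall x \forall y (Rxy \to Ryy) — i.e. shift-reflexivity.
A: fails — Rab but not Rbb.
B: satisfies the condition.
C: fails — R41 but not R11.
D: fails — Rwt but not Rtt.
Valid on: B.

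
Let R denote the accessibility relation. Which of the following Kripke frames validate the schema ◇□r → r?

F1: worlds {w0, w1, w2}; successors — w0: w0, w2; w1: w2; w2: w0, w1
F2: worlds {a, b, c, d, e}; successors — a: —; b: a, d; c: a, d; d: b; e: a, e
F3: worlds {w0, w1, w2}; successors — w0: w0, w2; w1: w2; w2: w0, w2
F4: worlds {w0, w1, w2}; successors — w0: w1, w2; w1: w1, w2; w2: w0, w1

This is the axiom for a generalized confluence (Geach) condition; its first-order frame correspondent is ∀x ∀y (xRy → ∃w (yRw ∧ x = w)).
F1: ✓.
F2: fails — bRa but no w with aRw and b=w.
F3: fails — w1Rw2 but no w with w2Rw and w1=w.
F4: fails — w0Rw1 but no w with w1Rw and w0=w.

F1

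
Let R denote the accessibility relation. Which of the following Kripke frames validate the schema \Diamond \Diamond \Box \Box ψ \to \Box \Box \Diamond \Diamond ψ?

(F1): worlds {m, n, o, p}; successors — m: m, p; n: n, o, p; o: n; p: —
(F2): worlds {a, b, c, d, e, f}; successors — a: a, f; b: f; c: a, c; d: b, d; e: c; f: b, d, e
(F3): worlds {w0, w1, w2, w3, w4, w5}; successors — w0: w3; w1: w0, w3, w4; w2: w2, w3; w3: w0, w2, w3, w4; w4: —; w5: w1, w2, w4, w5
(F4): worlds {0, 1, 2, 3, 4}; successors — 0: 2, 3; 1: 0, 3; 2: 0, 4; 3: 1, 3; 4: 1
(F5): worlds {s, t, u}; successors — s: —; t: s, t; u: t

(F4)

Frame correspondent (Sahlqvist): \forall x \forall y \forall z ((x R^2 y \wedge x R^2 z) \to \exists w (y R^2 w \wedge z R^2 w)) — i.e. a generalized confluence (Geach) condition.
(F1): fails — mR²m, mR²p but no w with mR²w and pR²w.
(F2): fails — aR²b, aR²e but no w with bR²w and eR²w.
(F3): fails — w0R²w0, w0R²w4 but no w with w0R²w and w4R²w.
(F4): ✓.
(F5): fails — tR²s, tR²s but no w with sR²w and sR²w.
Valid on: (F4).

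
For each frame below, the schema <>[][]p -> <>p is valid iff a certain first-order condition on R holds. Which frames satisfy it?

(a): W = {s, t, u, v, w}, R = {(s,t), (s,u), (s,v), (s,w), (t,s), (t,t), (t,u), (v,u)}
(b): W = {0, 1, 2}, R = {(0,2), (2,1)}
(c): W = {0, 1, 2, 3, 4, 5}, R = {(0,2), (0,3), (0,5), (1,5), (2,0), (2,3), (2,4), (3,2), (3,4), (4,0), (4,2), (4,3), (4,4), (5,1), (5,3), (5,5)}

The schema corresponds to a generalized confluence (Geach) condition: forall x forall y (xRy -> exists w (y R^2 w & xRw)).
(a): fails — sRu but no w* with uR²w* and sRw*.
(b): fails — 0R2 but no w with 2R²w and 0Rw.
(c): satisfies the condition.
Valid on: (c).

(c)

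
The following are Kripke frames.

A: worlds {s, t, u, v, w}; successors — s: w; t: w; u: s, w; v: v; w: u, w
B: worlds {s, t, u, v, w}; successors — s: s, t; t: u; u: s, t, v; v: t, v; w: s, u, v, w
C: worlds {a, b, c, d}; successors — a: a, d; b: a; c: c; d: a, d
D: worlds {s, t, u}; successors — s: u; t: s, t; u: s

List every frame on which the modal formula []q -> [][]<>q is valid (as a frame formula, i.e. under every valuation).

A, C

Frame correspondent (Sahlqvist): forall x forall z (x R^2 z -> exists w (xRw & zRw)) — i.e. a generalized confluence (Geach) condition.
A: satisfies the condition.
B: fails — sR²t but no w* with sRw* and tRw*.
C: satisfies the condition.
D: fails — tR²s but no w with tRw and sRw.
Valid on: A, C.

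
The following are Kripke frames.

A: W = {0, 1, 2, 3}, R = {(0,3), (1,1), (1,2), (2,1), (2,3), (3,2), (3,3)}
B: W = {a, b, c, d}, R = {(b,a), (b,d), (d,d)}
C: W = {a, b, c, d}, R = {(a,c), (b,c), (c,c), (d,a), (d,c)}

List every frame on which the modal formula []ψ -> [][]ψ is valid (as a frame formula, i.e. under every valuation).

B, C

The schema corresponds to transitivity: forall x forall y forall z (Rxy & Ryz -> Rxz).
A: fails — R32 and R21 but not R31.
B: ✓.
C: ✓.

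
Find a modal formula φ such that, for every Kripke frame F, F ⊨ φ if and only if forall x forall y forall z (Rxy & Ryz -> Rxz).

□s → □□s

A defining formula is □s → □□s (the 4 axiom).
Suppose □s→□□s is valid. Take Rxy, Ryz and set V(s)={w : Rxw}. Then □s at x, so □□s at x, so □s at y, so s at z, i.e. Rxz.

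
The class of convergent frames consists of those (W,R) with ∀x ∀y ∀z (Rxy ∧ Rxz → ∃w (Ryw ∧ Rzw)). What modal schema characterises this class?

The condition is convergence. The .2 schema ◇□s → □◇s defines it.

◇□s → □◇s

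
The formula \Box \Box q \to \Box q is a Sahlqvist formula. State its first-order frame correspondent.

Suppose □□q→□q is valid. Take Rxy and set V(q)={w : xR²w}. Then □□q at x, so □q at x, so q at y, i.e. ∃z(Rxz∧Rzy).
Conversely, on a frame with density the schema holds at every world under every valuation.
So the correspondent is density.

density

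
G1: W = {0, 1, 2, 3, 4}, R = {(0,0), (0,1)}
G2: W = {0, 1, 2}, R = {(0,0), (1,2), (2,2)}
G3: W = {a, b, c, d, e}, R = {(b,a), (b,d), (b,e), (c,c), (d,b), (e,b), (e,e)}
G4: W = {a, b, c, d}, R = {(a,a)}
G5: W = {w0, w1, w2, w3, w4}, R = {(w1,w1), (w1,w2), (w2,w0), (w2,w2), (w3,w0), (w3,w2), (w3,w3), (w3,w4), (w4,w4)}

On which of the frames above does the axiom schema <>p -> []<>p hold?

The schema corresponds to the Euclidean property: forall x forall y forall z (Rxy & Rxz -> Ryz).
G1: fails — R01 and R00 but not R10.
G2: holds.
G3: fails — Rba and Rba but not Raa.
G4: holds.
G5: fails — Rw1w2 and Rw1w1 but not Rw2w1.

G2, G4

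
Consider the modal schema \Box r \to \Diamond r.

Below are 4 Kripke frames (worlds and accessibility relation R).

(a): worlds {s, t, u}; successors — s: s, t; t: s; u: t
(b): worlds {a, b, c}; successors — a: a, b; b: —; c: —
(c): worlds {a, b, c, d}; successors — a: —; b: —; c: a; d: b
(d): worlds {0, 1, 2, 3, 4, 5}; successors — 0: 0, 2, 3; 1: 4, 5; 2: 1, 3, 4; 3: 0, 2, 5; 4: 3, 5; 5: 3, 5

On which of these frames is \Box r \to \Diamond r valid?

(a), (d)

Frame correspondent (Sahlqvist): \forall x \exists y Rxy — i.e. seriality.
(a): condition met.
(b): fails — world b has no successor.
(c): fails — world a has no successor.
(d): condition met.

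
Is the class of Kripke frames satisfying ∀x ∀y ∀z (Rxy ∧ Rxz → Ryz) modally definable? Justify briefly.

This is a Sahlqvist condition; the 5 axiom ◇p → □◇p defines it.
Suppose ◇p→□◇p is valid. Take Rxy, Rxz and set V(p)={y}. Then ◇p at x, so □◇p at x, so ◇p at z, so some w with Rzw has p; w=y, i.e. Rzy. By symmetry of the argument, Ryz.

Yes, by ◇p → □◇p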